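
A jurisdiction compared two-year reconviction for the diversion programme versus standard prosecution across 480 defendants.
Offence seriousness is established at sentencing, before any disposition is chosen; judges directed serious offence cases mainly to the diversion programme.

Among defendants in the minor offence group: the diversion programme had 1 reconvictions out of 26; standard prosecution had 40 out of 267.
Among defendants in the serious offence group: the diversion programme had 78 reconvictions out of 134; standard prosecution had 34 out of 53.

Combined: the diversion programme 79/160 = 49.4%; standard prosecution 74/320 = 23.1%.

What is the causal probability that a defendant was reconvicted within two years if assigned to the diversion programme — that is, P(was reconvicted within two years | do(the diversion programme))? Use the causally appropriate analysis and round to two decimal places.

0.25

Within every offence seriousness level the diversion programme has the lower rate, yet pooled standard prosecution does — Simpson's reversal.
The imbalance in offence seriousness arose from how defendants were allocated, not from anything the disposition did; and offence seriousness independently affects the outcome. The pooled gap is confounded — condition on offence seriousness.
Standardising the diversion programme to the population offence seriousness mix: 0.610·1/26 + 0.390·78/134 = 0.250.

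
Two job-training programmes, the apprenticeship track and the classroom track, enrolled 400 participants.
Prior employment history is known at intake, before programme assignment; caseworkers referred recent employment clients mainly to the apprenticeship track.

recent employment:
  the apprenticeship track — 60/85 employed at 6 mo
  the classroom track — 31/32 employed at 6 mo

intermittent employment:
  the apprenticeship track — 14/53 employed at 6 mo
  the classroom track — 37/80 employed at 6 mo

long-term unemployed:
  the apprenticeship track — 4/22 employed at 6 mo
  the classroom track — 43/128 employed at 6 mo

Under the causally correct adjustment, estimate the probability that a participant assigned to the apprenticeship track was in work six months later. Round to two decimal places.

Since prior employment history is a pre-existing factor (not a product of the programme) and it affects the outcome on its own, it is a confounder. The stratified rates, not the pooled rate, identify the causal effect.
Standardising the apprenticeship track to the population prior employment history mix: 0.292·60/85 + 0.333·14/53 + 0.375·4/22 = 0.362.

0.36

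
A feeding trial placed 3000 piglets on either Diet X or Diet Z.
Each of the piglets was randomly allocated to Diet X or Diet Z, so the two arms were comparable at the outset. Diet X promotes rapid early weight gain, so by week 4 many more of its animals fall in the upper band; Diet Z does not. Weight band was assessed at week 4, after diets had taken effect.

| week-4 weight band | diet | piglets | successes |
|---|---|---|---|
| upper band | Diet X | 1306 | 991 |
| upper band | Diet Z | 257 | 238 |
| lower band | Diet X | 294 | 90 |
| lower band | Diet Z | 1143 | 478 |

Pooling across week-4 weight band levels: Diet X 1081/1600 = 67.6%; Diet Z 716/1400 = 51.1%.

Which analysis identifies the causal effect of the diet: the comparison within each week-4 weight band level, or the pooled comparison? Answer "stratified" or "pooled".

The stratified and pooled comparisons disagree (Diet Z wins within each week-4 weight band; Diet X wins overall), so the answer turns on the causal role of week-4 weight band.
Week-4 weight band is recorded after the diet and is itself shifted by it — it sits on the causal path from diet to outcome. Conditioning on a mediator would strip out part of the effect we want; the pooled comparison gives the total causal effect.
Pooled: Diet X 67.6% vs Diet Z 51.1%; Diet X is higher overall.

pooled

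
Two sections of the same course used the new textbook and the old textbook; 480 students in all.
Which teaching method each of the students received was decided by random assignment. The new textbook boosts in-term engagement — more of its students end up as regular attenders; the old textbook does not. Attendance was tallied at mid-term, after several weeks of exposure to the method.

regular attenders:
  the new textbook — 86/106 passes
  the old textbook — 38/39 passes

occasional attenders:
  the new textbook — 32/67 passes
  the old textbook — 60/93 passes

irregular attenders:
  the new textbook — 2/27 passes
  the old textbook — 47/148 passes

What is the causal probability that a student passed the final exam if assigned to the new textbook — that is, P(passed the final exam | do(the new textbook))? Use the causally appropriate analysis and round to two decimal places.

0.60

Stratifying would compare teaching methods among students the teaching methods themselves sorted into mid-term attendance groups — a form of selection on an intermediate. The unconditioned pooled rates give the total causal effect.
So P(outcome | do(the new textbook)) is just the pooled rate for the new textbook: 120/200 = 0.600.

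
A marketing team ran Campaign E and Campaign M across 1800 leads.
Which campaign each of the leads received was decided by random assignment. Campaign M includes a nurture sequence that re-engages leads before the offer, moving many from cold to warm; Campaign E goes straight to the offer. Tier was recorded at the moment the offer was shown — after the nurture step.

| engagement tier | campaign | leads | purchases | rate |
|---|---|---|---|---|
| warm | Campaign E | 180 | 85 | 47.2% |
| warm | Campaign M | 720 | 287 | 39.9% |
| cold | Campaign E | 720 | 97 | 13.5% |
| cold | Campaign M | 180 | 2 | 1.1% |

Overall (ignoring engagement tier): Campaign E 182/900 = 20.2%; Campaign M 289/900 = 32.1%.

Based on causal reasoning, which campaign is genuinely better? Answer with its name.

Campaign M

The stratified and pooled comparisons disagree (Campaign E wins within each engagement tier; Campaign M wins overall), so the answer turns on the causal role of engagement tier.
Because the campaign influences engagement tier, engagement tier is a post-treatment mediator, not a confounder. Stratifying on it would bias the estimate; the causal effect is the crude pooled difference.
Pooled: Campaign E 20.2% vs Campaign M 32.1%; Campaign M is higher overall.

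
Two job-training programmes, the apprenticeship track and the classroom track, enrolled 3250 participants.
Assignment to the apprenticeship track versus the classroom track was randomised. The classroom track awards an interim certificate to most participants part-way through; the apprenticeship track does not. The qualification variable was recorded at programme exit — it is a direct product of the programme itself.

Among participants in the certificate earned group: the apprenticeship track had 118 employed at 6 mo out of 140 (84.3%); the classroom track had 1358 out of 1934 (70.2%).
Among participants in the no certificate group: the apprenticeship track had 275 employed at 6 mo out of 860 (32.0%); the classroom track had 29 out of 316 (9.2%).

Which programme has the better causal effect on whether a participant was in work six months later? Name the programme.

the classroom track

The stratified and pooled comparisons disagree (the apprenticeship track wins within each qualification attained during the programme; the classroom track wins overall), so the answer turns on the causal role of qualification attained during the programme.
Stratifying would compare programmes among participants the programmes themselves sorted into qualification attained during the programme groups — a form of selection on an intermediate. The unconditioned pooled rates give the total causal effect.
Pooled: the apprenticeship track 39.3% vs the classroom track 61.6%; the classroom track is higher overall.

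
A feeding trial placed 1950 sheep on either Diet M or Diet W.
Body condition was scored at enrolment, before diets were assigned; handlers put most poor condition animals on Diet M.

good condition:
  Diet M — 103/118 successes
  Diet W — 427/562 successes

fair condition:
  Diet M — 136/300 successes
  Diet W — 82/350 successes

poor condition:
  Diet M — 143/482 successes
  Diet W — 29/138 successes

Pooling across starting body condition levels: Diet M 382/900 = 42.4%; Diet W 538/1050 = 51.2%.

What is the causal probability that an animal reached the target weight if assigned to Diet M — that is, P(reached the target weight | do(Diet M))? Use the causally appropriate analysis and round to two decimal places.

Diet M is higher inside every starting body condition stratum but Diet W is higher in aggregate. Whether to stratify depends on how starting body condition relates to the diet.
Here starting body condition is a common cause — it drives both which diet a case falls under and the outcome. The crude comparison mixes populations; the stratum-specific rates are the causally relevant ones.
Standardising Diet M to the population starting body condition mix: 0.349·103/118 + 0.333·136/300 + 0.318·143/482 = 0.550.

0.55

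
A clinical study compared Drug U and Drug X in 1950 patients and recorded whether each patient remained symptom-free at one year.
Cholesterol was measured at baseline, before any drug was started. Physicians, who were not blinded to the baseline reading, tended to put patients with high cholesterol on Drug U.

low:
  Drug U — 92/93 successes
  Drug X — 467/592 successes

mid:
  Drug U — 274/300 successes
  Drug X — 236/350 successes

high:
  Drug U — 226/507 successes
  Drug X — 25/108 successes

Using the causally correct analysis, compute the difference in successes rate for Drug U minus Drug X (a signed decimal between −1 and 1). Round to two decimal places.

+0.22

The cholesterol-specific comparison favours Drug U throughout, but the pooled figures favour Drug X. The question is whether to condition on cholesterol.
Cholesterol is set before the drug has any effect — it is not caused by the drug — and it independently drives the outcome. That makes it a confounder, so the causal comparison is within cholesterol levels.
Adjusting over the population distribution of cholesterol: 0.351·(0.989−0.789) + 0.333·(0.913−0.674) + 0.315·(0.446−0.231) = +0.218.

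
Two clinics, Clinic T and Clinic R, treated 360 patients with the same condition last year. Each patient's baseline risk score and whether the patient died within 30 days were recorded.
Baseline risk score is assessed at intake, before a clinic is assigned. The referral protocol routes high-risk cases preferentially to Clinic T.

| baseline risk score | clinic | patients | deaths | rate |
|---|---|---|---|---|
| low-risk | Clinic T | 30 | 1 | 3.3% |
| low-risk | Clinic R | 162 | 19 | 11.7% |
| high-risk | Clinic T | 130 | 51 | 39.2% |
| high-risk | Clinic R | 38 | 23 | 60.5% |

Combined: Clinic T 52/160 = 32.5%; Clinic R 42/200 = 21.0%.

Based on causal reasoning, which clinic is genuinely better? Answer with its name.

The stratified and pooled comparisons disagree (Clinic T wins within each baseline risk score; Clinic R wins overall), so the answer turns on the causal role of baseline risk score.
Here baseline risk score is a common cause — it drives both which clinic a case falls under and the outcome. The crude comparison mixes populations; the stratum-specific rates are the causally relevant ones.
Within each level — low-risk: 3.3% vs 11.7%; high-risk: 39.2% vs 60.5% — Clinic T is lower every time.

Clinic T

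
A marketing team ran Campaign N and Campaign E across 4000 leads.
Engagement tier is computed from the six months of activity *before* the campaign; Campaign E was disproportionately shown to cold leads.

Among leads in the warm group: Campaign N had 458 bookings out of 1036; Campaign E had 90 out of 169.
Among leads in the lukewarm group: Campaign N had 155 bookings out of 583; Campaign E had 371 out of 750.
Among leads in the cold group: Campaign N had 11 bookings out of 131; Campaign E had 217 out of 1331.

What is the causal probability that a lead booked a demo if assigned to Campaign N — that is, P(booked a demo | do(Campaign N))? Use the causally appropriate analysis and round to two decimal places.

Campaign E is higher inside every engagement tier stratum but Campaign N is higher in aggregate. Whether to stratify depends on how engagement tier relates to the campaign.
Nothing the campaign does changes engagement tier; the imbalance is an allocation artefact. With engagement tier also predicting the outcome, the pooled figure is confounded, and the within-stratum comparison is the causal one.
Standardising Campaign N to the population engagement tier mix: 0.301·458/1036 + 0.333·155/583 + 0.365·11/131 = 0.252.

0.25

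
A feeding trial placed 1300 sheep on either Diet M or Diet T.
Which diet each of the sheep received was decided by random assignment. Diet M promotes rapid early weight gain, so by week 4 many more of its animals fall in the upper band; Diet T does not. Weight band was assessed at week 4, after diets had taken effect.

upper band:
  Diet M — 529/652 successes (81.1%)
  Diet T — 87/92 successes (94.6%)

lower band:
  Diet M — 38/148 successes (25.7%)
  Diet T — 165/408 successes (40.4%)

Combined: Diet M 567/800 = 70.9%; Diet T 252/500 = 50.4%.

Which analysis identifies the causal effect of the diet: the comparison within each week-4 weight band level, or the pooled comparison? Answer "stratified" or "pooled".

Within every week-4 weight band level Diet T has the higher rate, yet pooled Diet M does — Simpson's reversal.
Week-4 weight band is downstream of the diet. One should not condition on a consequence of treatment, so the overall rates are the right comparison.
Pooled: Diet M 70.9% vs Diet T 50.4%; Diet M is higher overall.

pooled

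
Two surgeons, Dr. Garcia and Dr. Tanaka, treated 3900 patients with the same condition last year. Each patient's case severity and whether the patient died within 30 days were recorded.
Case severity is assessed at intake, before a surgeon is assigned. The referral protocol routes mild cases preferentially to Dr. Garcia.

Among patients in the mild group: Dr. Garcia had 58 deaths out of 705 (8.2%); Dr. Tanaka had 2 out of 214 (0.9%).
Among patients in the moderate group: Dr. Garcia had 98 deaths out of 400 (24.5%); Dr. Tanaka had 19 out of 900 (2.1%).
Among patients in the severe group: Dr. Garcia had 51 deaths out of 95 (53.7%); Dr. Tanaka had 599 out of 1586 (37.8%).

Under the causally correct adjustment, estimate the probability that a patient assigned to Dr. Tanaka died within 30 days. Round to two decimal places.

Case severity is set before the surgeon has any effect — it is not caused by the surgeon — and it independently drives the outcome. That makes it a confounder, so the causal comparison is within case severity levels.
Standardising Dr. Tanaka to the population case severity mix: 0.236·2/214 + 0.333·19/900 + 0.431·599/1586 = 0.172.

0.17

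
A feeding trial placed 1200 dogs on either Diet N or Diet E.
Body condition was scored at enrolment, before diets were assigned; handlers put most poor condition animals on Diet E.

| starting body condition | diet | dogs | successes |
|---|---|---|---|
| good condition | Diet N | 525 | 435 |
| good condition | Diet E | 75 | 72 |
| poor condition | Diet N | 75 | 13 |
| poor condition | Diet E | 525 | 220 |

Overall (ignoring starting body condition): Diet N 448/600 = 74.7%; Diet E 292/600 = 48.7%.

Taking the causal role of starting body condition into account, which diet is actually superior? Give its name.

Diet E

Diet E is higher inside every starting body condition stratum but Diet N is higher in aggregate. Whether to stratify depends on how starting body condition relates to the diet.
Nothing the diet does changes starting body condition; the imbalance is an allocation artefact. With starting body condition also predicting the outcome, the pooled figure is confounded, and the within-stratum comparison is the causal one.
Within each level — good condition: 82.9% vs 96.0%; poor condition: 17.3% vs 41.9% — Diet E is higher every time.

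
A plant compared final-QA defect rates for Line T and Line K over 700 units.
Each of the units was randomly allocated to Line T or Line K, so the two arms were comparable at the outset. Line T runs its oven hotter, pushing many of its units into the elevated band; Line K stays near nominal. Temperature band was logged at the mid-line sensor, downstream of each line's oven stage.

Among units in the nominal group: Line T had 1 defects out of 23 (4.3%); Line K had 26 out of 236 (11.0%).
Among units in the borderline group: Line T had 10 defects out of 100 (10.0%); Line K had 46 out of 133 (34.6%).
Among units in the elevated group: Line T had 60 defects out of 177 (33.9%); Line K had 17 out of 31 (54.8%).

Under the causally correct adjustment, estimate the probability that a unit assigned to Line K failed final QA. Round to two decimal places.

0.22

In-process temperature band is recorded after the line and is itself shifted by it — it sits on the causal path from line to outcome. Conditioning on a mediator would strip out part of the effect we want; the pooled comparison gives the total causal effect.
So P(outcome | do(Line K)) is just the pooled rate for Line K: 89/400 = 0.223.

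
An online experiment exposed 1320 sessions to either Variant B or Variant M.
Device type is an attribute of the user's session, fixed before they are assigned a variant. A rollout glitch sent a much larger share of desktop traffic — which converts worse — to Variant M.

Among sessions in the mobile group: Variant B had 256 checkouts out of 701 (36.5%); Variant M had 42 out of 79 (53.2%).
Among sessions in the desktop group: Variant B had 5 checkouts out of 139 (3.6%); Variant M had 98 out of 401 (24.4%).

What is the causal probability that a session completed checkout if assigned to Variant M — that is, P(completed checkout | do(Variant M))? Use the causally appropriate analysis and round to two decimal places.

0.41

Device type differs across variants for reasons unrelated to any effect of the variant itself, and it separately predicts the outcome — a classic confounder. We must compare within device type levels.
Standardising Variant M to the population device type mix: 0.591·42/79 + 0.409·98/401 = 0.414.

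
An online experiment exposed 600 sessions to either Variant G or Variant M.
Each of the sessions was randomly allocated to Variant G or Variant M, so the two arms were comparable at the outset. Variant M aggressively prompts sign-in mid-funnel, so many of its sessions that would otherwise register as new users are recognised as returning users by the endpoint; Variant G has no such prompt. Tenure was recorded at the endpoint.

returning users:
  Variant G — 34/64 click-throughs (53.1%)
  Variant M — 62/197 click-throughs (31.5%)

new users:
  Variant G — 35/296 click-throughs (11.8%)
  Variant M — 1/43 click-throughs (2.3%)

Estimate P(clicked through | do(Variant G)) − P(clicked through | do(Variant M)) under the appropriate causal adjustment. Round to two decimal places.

Stratifying would compare variants among sessions the variants themselves sorted into user tenure groups — a form of selection on an intermediate. The unconditioned pooled rates give the total causal effect.
The causal difference is the pooled difference: 0.192 − 0.263 = -0.071.

-0.07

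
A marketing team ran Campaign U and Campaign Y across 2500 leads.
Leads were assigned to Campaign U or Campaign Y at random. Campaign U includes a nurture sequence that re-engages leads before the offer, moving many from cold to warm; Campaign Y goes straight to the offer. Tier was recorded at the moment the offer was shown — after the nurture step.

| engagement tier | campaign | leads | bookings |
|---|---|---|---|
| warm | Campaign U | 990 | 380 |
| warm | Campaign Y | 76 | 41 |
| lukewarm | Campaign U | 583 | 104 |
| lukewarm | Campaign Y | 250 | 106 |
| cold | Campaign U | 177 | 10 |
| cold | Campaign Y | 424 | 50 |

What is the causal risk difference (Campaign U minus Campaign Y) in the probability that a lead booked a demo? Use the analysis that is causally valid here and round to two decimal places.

+0.02

Within every engagement tier level Campaign Y has the higher rate, yet pooled Campaign U does — Simpson's reversal.
Stratifying would compare campaigns among leads the campaigns themselves sorted into engagement tier groups — a form of selection on an intermediate. The unconditioned pooled rates give the total causal effect.
The causal difference is the pooled difference: 0.282 − 0.263 = +0.020.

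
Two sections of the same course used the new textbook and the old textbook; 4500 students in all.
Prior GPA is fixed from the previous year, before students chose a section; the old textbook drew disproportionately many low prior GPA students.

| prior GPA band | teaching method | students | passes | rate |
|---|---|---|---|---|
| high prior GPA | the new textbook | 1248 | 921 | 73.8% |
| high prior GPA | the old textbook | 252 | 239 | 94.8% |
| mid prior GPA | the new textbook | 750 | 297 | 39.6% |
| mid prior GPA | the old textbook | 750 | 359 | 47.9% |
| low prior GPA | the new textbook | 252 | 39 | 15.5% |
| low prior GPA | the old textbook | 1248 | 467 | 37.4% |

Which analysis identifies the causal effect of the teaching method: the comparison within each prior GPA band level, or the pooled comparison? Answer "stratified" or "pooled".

stratified

Since prior GPA band is a pre-existing factor (not a product of the teaching method) and it affects the outcome on its own, it is a confounder. The stratified rates, not the pooled rate, identify the causal effect.
Within each level — high prior GPA: 73.8% vs 94.8%; mid prior GPA: 39.6% vs 47.9%; low prior GPA: 15.5% vs 37.4% — the old textbook is higher every time.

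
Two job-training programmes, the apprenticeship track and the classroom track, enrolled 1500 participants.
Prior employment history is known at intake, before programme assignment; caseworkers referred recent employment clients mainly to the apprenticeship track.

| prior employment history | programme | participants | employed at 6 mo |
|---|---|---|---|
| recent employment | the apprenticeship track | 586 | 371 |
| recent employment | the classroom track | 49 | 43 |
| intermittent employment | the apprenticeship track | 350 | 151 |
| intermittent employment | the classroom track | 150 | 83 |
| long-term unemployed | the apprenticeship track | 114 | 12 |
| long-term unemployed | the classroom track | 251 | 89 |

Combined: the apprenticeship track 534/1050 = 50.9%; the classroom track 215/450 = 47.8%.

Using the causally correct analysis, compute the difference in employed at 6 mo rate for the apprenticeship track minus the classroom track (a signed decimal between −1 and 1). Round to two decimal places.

Prior employment history differs across programmes for reasons unrelated to any effect of the programme itself, and it separately predicts the outcome — a classic confounder. We must compare within prior employment history levels.
Adjusting over the population distribution of prior employment history: 0.423·(0.633−0.878) + 0.333·(0.431−0.553) + 0.243·(0.105−0.355) = -0.205.

-0.20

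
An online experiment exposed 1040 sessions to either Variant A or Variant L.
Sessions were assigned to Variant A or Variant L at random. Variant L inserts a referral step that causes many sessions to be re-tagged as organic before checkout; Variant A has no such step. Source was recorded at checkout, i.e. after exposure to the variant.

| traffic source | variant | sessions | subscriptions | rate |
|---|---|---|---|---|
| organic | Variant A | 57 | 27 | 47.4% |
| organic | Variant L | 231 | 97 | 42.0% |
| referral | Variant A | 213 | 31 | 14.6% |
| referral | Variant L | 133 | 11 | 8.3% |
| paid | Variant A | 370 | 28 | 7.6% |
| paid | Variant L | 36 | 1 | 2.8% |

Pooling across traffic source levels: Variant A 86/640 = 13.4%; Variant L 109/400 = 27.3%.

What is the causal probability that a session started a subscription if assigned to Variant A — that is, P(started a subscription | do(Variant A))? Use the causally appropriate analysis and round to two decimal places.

0.13

Traffic source is recorded after the variant and is itself shifted by it — it sits on the causal path from variant to outcome. Conditioning on a mediator would strip out part of the effect we want; the pooled comparison gives the total causal effect.
So P(outcome | do(Variant A)) is just the pooled rate for Variant A: 86/640 = 0.134.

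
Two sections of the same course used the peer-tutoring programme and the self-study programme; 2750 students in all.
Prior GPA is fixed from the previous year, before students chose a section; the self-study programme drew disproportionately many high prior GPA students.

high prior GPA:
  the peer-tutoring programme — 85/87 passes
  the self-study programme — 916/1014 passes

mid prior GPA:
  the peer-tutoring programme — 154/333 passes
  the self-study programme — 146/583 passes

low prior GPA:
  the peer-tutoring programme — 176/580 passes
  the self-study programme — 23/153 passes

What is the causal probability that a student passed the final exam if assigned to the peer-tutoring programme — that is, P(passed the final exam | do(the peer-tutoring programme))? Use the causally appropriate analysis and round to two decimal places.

0.63

The imbalance in prior GPA band arose from how students were allocated, not from anything the teaching method did; and prior GPA band independently affects the outcome. The pooled gap is confounded — condition on prior GPA band.
Standardising the peer-tutoring programme to the population prior GPA band mix: 0.400·85/87 + 0.333·154/333 + 0.267·176/580 = 0.626.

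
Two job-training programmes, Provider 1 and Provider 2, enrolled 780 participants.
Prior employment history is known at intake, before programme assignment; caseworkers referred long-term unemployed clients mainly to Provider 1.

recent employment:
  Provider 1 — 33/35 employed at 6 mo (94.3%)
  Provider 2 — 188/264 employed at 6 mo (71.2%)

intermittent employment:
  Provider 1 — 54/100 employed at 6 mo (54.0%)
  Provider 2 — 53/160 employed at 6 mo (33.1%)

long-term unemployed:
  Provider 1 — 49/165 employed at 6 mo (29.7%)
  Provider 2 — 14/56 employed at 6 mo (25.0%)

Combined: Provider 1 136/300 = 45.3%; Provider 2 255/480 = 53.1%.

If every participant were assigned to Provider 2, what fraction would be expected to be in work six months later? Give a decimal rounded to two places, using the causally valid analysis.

0.45

Provider 1 is higher inside every prior employment history stratum but Provider 2 is higher in aggregate. Whether to stratify depends on how prior employment history relates to the programme.
Nothing the programme does changes prior employment history; the imbalance is an allocation artefact. With prior employment history also predicting the outcome, the pooled figure is confounded, and the within-stratum comparison is the causal one.
Standardising Provider 2 to the population prior employment history mix: 0.383·188/264 + 0.333·53/160 + 0.283·14/56 = 0.454.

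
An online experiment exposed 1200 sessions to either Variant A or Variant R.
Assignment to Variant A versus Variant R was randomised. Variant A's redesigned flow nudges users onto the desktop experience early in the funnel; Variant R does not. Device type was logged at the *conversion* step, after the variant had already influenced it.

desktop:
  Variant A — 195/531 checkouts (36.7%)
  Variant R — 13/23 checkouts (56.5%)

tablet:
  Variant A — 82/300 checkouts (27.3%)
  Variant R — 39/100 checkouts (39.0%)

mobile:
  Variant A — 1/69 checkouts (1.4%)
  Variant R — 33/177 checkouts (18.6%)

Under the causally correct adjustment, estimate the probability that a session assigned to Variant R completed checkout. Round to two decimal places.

0.28

Device type is downstream of the variant. One should not condition on a consequence of treatment, so the overall rates are the right comparison.
So P(outcome | do(Variant R)) is just the pooled rate for Variant R: 85/300 = 0.283.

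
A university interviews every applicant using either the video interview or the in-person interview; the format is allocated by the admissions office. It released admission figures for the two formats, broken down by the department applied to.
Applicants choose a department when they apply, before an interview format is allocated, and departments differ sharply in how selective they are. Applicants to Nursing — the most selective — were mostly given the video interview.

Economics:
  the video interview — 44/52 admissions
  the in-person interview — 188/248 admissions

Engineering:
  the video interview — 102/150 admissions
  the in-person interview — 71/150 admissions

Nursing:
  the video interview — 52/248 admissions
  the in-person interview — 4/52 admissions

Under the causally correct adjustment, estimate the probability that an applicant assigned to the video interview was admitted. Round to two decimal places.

the video interview is higher inside every department stratum but the in-person interview is higher in aggregate. Whether to stratify depends on how department relates to the interview format.
Department differs across interview formats for reasons unrelated to any effect of the interview format itself, and it separately predicts the outcome — a classic confounder. We must compare within department levels.
Standardising the video interview to the population department mix: 0.333·44/52 + 0.333·102/150 + 0.333·52/248 = 0.579.

0.58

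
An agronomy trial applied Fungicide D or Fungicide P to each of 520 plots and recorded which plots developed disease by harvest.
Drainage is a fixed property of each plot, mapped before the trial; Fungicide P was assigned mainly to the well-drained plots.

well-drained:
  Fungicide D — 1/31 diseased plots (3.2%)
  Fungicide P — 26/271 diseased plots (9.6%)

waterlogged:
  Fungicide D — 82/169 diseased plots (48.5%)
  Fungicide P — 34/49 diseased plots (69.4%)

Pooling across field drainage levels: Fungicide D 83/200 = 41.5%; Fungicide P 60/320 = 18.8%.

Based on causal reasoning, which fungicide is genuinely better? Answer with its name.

Fungicide D

Since field drainage is a pre-existing factor (not a product of the fungicide) and it affects the outcome on its own, it is a confounder. The stratified rates, not the pooled rate, identify the causal effect.
Within each level — well-drained: 3.2% vs 9.6%; waterlogged: 48.5% vs 69.4% — Fungicide D is lower every time.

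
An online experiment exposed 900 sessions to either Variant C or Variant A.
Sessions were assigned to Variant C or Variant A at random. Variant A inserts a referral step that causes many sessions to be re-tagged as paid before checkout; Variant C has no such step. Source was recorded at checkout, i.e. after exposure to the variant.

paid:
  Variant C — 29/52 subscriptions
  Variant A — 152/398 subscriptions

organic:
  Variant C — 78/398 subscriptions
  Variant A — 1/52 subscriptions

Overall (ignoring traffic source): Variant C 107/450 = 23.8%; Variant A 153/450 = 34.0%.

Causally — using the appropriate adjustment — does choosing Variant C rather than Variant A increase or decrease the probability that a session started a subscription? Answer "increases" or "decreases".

decreases

Traffic source lies on the pathway variant → traffic source → outcome, so adjusting for it blocks the indirect effect. For the total causal effect of variant, use the unadjusted pooled rates.
Pooled: Variant C 23.8% vs Variant A 34.0%; Variant A is higher overall.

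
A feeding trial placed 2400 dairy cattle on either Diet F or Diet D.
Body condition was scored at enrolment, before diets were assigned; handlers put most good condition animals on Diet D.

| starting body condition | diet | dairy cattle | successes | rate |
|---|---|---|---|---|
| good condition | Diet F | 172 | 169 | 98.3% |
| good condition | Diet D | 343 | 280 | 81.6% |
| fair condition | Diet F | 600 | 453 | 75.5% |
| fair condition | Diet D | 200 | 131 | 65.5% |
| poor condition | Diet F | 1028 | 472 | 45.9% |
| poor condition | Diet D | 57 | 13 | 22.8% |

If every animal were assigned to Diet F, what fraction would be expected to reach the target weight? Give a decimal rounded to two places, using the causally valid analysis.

Starting body condition satisfies the back-door criterion: it is not a descendant of the diet, and it blocks the spurious path from diet to outcome. Adjusting for it (i.e., using the within-starting body condition rates) gives the causal effect.
Standardising Diet F to the population starting body condition mix: 0.215·169/172 + 0.333·453/600 + 0.452·472/1028 = 0.670.

0.67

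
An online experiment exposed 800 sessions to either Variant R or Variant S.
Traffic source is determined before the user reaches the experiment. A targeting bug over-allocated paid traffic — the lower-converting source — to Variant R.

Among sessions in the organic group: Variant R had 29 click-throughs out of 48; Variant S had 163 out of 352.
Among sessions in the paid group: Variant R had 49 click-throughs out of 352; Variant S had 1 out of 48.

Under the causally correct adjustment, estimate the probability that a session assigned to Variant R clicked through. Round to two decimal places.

The stratified and pooled comparisons disagree (Variant R wins within each traffic source; Variant S wins overall), so the answer turns on the causal role of traffic source.
Traffic source is set before the variant has any effect — it is not caused by the variant — and it independently drives the outcome. That makes it a confounder, so the causal comparison is within traffic source levels.
Standardising Variant R to the population traffic source mix: 0.500·29/48 + 0.500·49/352 = 0.372.

0.37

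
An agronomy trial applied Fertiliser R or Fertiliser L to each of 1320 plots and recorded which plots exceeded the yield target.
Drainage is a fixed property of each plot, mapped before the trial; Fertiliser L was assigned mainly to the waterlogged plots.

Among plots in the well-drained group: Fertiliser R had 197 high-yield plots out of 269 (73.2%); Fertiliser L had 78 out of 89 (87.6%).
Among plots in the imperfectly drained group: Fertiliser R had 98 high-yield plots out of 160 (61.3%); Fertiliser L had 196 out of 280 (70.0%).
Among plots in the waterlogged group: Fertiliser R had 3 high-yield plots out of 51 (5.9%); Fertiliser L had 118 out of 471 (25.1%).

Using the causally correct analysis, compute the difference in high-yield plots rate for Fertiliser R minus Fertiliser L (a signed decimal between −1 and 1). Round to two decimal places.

Within every field drainage level Fertiliser L has the higher rate, yet pooled Fertiliser R does — Simpson's reversal.
Nothing the fertiliser does changes field drainage; the imbalance is an allocation artefact. With field drainage also predicting the outcome, the pooled figure is confounded, and the within-stratum comparison is the causal one.
Adjusting over the population distribution of field drainage: 0.271·(0.732−0.876) + 0.333·(0.613−0.700) + 0.395·(0.059−0.251) = -0.144.

-0.14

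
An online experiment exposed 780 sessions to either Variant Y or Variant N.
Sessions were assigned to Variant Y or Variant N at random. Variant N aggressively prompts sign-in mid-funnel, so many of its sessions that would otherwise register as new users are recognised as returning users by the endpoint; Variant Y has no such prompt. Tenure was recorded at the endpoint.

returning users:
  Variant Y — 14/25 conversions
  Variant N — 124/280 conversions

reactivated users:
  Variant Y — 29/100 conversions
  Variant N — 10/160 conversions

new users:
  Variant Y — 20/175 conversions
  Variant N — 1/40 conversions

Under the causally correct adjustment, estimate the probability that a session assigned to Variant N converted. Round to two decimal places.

The stratified and pooled comparisons disagree (Variant Y wins within each user tenure; Variant N wins overall), so the answer turns on the causal role of user tenure.
User tenure lies on the pathway variant → user tenure → outcome, so adjusting for it blocks the indirect effect. For the total causal effect of variant, use the unadjusted pooled rates.
So P(outcome | do(Variant N)) is just the pooled rate for Variant N: 135/480 = 0.281.

0.28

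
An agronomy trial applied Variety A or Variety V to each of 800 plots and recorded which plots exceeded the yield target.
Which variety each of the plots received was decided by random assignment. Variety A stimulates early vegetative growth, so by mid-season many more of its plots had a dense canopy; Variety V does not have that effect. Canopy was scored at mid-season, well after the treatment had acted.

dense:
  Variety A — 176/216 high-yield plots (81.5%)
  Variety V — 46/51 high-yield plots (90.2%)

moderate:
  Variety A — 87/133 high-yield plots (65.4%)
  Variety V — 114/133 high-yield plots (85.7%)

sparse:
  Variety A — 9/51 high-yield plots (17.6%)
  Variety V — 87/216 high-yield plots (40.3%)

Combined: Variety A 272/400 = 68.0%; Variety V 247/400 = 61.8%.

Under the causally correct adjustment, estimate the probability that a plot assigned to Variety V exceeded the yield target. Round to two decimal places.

Stratifying would compare varietys among plots the varietys themselves sorted into mid-season canopy groups — a form of selection on an intermediate. The unconditioned pooled rates give the total causal effect.
So P(outcome | do(Variety V)) is just the pooled rate for Variety V: 247/400 = 0.618.

0.62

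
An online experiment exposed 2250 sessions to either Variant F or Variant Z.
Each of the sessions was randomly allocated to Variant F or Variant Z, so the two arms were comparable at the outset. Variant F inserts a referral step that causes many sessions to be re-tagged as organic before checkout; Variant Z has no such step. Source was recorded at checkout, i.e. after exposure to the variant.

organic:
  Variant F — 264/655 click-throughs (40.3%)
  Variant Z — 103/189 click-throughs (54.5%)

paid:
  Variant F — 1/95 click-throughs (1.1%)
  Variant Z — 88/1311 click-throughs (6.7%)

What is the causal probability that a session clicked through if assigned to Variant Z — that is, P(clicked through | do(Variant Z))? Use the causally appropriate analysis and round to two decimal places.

0.13

Variant Z is higher inside every traffic source stratum but Variant F is higher in aggregate. Whether to stratify depends on how traffic source relates to the variant.
Traffic source is downstream of the variant. One should not condition on a consequence of treatment, so the overall rates are the right comparison.
So P(outcome | do(Variant Z)) is just the pooled rate for Variant Z: 191/1500 = 0.127.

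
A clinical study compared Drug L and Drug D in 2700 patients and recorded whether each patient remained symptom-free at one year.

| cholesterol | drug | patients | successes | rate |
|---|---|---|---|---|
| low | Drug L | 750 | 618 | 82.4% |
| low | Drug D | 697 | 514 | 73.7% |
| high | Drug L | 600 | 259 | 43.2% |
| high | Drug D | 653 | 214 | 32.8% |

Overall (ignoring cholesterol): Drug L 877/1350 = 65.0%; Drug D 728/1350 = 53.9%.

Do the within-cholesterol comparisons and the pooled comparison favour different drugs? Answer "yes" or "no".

no

Within each cholesterol level (low 82.4% vs 73.7%; high 43.2% vs 32.8%), Drug L has the higher rate every time. Pooled: 65.0% vs 53.9% — Drug L has the higher rate overall. They agree.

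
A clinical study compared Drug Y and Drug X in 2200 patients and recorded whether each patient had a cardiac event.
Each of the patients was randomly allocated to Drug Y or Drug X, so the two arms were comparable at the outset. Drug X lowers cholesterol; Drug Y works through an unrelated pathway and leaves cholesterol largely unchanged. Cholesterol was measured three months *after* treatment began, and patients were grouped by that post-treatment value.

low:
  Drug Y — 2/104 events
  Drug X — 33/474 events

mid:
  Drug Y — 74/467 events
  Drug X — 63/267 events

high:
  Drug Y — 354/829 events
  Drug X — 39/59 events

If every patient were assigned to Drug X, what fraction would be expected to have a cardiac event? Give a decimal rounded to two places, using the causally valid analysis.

Cholesterol lies on the pathway drug → cholesterol → outcome, so adjusting for it blocks the indirect effect. For the total causal effect of drug, use the unadjusted pooled rates.
So P(outcome | do(Drug X)) is just the pooled rate for Drug X: 135/800 = 0.169.

0.17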